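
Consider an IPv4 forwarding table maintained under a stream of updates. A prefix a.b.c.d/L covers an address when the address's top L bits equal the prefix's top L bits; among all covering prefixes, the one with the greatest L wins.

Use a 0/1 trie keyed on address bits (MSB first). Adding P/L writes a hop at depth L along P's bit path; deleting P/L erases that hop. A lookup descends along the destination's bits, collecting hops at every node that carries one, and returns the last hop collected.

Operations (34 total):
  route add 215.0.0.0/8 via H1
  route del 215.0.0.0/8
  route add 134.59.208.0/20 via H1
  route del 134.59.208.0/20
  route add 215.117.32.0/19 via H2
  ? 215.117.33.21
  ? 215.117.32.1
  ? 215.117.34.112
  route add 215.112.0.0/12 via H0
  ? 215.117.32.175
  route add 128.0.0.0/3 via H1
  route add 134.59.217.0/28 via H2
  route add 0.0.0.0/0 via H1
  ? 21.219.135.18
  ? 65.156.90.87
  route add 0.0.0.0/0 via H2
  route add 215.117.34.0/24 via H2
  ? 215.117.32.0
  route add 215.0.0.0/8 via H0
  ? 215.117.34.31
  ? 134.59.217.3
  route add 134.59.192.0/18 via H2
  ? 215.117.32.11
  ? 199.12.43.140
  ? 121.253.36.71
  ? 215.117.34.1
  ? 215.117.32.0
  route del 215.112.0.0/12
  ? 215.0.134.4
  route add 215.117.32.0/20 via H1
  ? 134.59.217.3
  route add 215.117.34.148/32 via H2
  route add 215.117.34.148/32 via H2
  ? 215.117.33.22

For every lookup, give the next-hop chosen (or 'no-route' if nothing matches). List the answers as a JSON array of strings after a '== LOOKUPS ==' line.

Process each operation:
  add 215.0.0.0/8 -> H1 at depth 8
  - 215.0.0.0/8 clear@8
  add 134.59.208.0/20 -> H1 at depth 20
  - 134.59.208.0/20 clear@20
  add 215.117.32.0/19 -> H2 at depth 19
  ? 215.117.33.21  path d0:-→d1:-→d2:-→d3:-→d4:-→d5:-→d6:-→d7:-→d8:-→d9:-→d10:-→d11:-→d12:-→d13:-→d14:-→d15:-→d16:-→d17:-→d18:-→d19:H2  best=H2
  ? 215.117.32.1  path d0:-→d1:-→d2:-→d3:-→d4:-→d5:-→d6:-→d7:-→d8:-→d9:-→d10:-→d11:-→d12:-→d13:-→d14:-→d15:-→d16:-→d17:-→d18:-→d19:H2  best=H2
  ? 215.117.34.112  path d0:-→d1:-→d2:-→d3:-→d4:-→d5:-→d6:-→d7:-→d8:-→d9:-→d10:-→d11:-→d12:-→d13:-→d14:-→d15:-→d16:-→d17:-→d18:-→d19:H2  best=H2
  add 215.112.0.0/12 -> H0 at depth 12
  ? 215.117.32.175  path d0:-→d1:-→d2:-→d3:-→d4:-→d5:-→d6:-→d7:-→d8:-→d9:-→d10:-→d11:-→d12:H0→d13:-→d14:-→d15:-→d16:-→d17:-→d18:-→d19:H2  best=H2
  add 128.0.0.0/3 -> H1 at depth 3
  add 134.59.217.0/28 -> H2 at depth 28
  add 0.0.0.0/0 -> H1 at depth 0
  ? 21.219.135.18  path d0:H1  best=H1
  ? 65.156.90.87  path d0:H1  best=H1
  add 0.0.0.0/0 -> H2 at depth 0
  add 215.117.34.0/24 -> H2 at depth 24
  ? 215.117.32.0  path d0:H2→d1:-→d2:-→d3:-→d4:-→d5:-→d6:-→d7:-→d8:-→d9:-→d10:-→d11:-→d12:H0→d13:-→d14:-→d15:-→d16:-→d17:-→d18:-→d19:H2→d20:-→d21:-→d22:-  best=H2
  add 215.0.0.0/8 -> H0 at depth 8
  ? 215.117.34.31  path d0:H2→d1:-→d2:-→d3:-→d4:-→d5:-→d6:-→d7:-→d8:H0→d9:-→d10:-→d11:-→d12:H0→d13:-→d14:-→d15:-→d16:-→d17:-→d18:-→d19:H2→d20:-→d21:-→d22:-→d23:-→d24:H2  best=H2
  ? 134.59.217.3  path d0:H2→d1:-→d2:-→d3:H1→d4:-→d5:-→d6:-→d7:-→d8:-→d9:-→d10:-→d11:-→d12:-→d13:-→d14:-→d15:-→d16:-→d17:-→d18:-→d19:-→d20:-→d21:-→d22:-→d23:-→d24:-→d25:-→d26:-→d27:-→d28:H2  best=H2
  add 134.59.192.0/18 -> H2 at depth 18
  ? 215.117.32.11  path d0:H2→d1:-→d2:-→d3:-→d4:-→d5:-→d6:-→d7:-→d8:H0→d9:-→d10:-→d11:-→d12:H0→d13:-→d14:-→d15:-→d16:-→d17:-→d18:-→d19:H2→d20:-→d21:-→d22:-  best=H2
  ? 199.12.43.140  path d0:H2→d1:-→d2:-→d3:-  best=H2
  ? 121.253.36.71  path d0:H2  best=H2
  ? 215.117.34.1  path d0:H2→d1:-→d2:-→d3:-→d4:-→d5:-→d6:-→d7:-→d8:H0→d9:-→d10:-→d11:-→d12:H0→d13:-→d14:-→d15:-→d16:-→d17:-→d18:-→d19:H2→d20:-→d21:-→d22:-→d23:-→d24:H2  best=H2
  ? 215.117.32.0  path d0:H2→d1:-→d2:-→d3:-→d4:-→d5:-→d6:-→d7:-→d8:H0→d9:-→d10:-→d11:-→d12:H0→d13:-→d14:-→d15:-→d16:-→d17:-→d18:-→d19:H2→d20:-→d21:-→d22:-  best=H2
  - 215.112.0.0/12 clear@12
  ? 215.0.134.4  path d0:H2→d1:-→d2:-→d3:-→d4:-→d5:-→d6:-→d7:-→d8:H0→d9:-  best=H0
  add 215.117.32.0/20 -> H1 at depth 20
  ? 134.59.217.3  path d0:H2→d1:-→d2:-→d3:H1→d4:-→d5:-→d6:-→d7:-→d8:-→d9:-→d10:-→d11:-→d12:-→d13:-→d14:-→d15:-→d16:-→d17:-→d18:H2→d19:-→d20:-→d21:-→d22:-→d23:-→d24:-→d25:-→d26:-→d27:-→d28:H2  best=H2
  add 215.117.34.148/32 -> H2 at depth 32
  add 215.117.34.148/32 -> H2 at depth 32
  ? 215.117.33.22  path d0:H2→d1:-→d2:-→d3:-→d4:-→d5:-→d6:-→d7:-→d8:H0→d9:-→d10:-→d11:-→d12:-→d13:-→d14:-→d15:-→d16:-→d17:-→d18:-→d19:H2→d20:H1→d21:-→d22:-  best=H1

== LOOKUPS ==
["H2","H2","H2","H2","H1","H1","H2","H2","H2","H2","H2","H2","H2","H2","H0","H2","H1"]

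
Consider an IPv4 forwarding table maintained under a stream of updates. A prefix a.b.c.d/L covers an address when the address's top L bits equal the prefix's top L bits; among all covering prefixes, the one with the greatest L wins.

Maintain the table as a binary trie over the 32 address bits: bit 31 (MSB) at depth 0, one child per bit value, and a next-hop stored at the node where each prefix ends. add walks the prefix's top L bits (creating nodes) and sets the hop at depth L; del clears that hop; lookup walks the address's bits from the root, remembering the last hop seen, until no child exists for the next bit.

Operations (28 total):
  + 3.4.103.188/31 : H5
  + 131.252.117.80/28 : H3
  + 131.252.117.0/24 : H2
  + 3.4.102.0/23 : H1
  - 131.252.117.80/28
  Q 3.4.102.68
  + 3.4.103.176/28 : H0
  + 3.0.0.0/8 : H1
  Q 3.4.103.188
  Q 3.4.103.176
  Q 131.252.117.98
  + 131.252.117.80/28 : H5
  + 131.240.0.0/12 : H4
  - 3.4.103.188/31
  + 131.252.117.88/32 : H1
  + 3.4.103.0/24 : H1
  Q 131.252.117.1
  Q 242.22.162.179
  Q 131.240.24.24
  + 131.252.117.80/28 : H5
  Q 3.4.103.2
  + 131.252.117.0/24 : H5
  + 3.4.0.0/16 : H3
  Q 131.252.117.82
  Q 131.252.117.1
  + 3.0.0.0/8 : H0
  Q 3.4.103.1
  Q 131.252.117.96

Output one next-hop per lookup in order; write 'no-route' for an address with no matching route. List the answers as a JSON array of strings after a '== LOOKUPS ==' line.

Apply in order:
  add 3.4.103.188/31 -> H5 at depth 31
  add 131.252.117.80/28 -> H3 at depth 28
  add 131.252.117.0/24 -> H2 at depth 24
  add 3.4.102.0/23 -> H1 at depth 23
  del 131.252.117.80/28 (clear depth 28)
  ? 3.4.102.68  path d0:-→d1:-→d2:-→d3:-→d4:-→d5:-→d6:-→d7:-→d8:-→d9:-→d10:-→d11:-→d12:-→d13:-→d14:-→d15:-→d16:-→d17:-→d18:-→d19:-→d20:-→d21:-→d22:-→d23:H1  best=H1
  add 3.4.103.176/28 -> H0 at depth 28
  add 3.0.0.0/8 -> H1 at depth 8
  ? 3.4.103.188  path d0:-→d1:-→d2:-→d3:-→d4:-→d5:-→d6:-→d7:-→d8:H1→d9:-→d10:-→d11:-→d12:-→d13:-→d14:-→d15:-→d16:-→d17:-→d18:-→d19:-→d20:-→d21:-→d22:-→d23:H1→d24:-→d25:-→d26:-→d27:-→d28:H0→d29:-→d30:-→d31:H5  best=H5
  ? 3.4.103.176  path d0:-→d1:-→d2:-→d3:-→d4:-→d5:-→d6:-→d7:-→d8:H1→d9:-→d10:-→d11:-→d12:-→d13:-→d14:-→d15:-→d16:-→d17:-→d18:-→d19:-→d20:-→d21:-→d22:-→d23:H1→d24:-→d25:-→d26:-→d27:-→d28:H0  best=H0
  ? 131.252.117.98  path d0:-→d1:-→d2:-→d3:-→d4:-→d5:-→d6:-→d7:-→d8:-→d9:-→d10:-→d11:-→d12:-→d13:-→d14:-→d15:-→d16:-→d17:-→d18:-→d19:-→d20:-→d21:-→d22:-→d23:-→d24:H2→d25:-→d26:-  best=H2
  add 131.252.117.80/28 -> H5 at depth 28
  add 131.240.0.0/12 -> H4 at depth 12
  del 3.4.103.188/31 (clear depth 31)
  add 131.252.117.88/32 -> H1 at depth 32
  add 3.4.103.0/24 -> H1 at depth 24
  ? 131.252.117.1  path d0:-→d1:-→d2:-→d3:-→d4:-→d5:-→d6:-→d7:-→d8:-→d9:-→d10:-→d11:-→d12:H4→d13:-→d14:-→d15:-→d16:-→d17:-→d18:-→d19:-→d20:-→d21:-→d22:-→d23:-→d24:H2→d25:-  best=H2
  ? 242.22.162.179  path d0:-→d1:-  best=no-route
  ? 131.240.24.24  path d0:-→d1:-→d2:-→d3:-→d4:-→d5:-→d6:-→d7:-→d8:-→d9:-→d10:-→d11:-→d12:H4  best=H4
  add 131.252.117.80/28 -> H5 at depth 28
  ? 3.4.103.2  path d0:-→d1:-→d2:-→d3:-→d4:-→d5:-→d6:-→d7:-→d8:H1→d9:-→d10:-→d11:-→d12:-→d13:-→d14:-→d15:-→d16:-→d17:-→d18:-→d19:-→d20:-→d21:-→d22:-→d23:H1→d24:H1  best=H1
  add 131.252.117.0/24 -> H5 at depth 24
  add 3.4.0.0/16 -> H3 at depth 16
  ? 131.252.117.82  path d0:-→d1:-→d2:-→d3:-→d4:-→d5:-→d6:-→d7:-→d8:-→d9:-→d10:-→d11:-→d12:H4→d13:-→d14:-→d15:-→d16:-→d17:-→d18:-→d19:-→d20:-→d21:-→d22:-→d23:-→d24:H5→d25:-→d26:-→d27:-→d28:H5  best=H5
  ? 131.252.117.1  path d0:-→d1:-→d2:-→d3:-→d4:-→d5:-→d6:-→d7:-→d8:-→d9:-→d10:-→d11:-→d12:H4→d13:-→d14:-→d15:-→d16:-→d17:-→d18:-→d19:-→d20:-→d21:-→d22:-→d23:-→d24:H5→d25:-  best=H5
  add 3.0.0.0/8 -> H0 at depth 8
  ? 3.4.103.1  path d0:-→d1:-→d2:-→d3:-→d4:-→d5:-→d6:-→d7:-→d8:H0→d9:-→d10:-→d11:-→d12:-→d13:-→d14:-→d15:-→d16:H3→d17:-→d18:-→d19:-→d20:-→d21:-→d22:-→d23:H1→d24:H1  best=H1
  ? 131.252.117.96  path d0:-→d1:-→d2:-→d3:-→d4:-→d5:-→d6:-→d7:-→d8:-→d9:-→d10:-→d11:-→d12:H4→d13:-→d14:-→d15:-→d16:-→d17:-→d18:-→d19:-→d20:-→d21:-→d22:-→d23:-→d24:H5→d25:-→d26:-  best=H5

== LOOKUPS ==
["H1","H5","H0","H2","H2","no-route","H4","H1","H5","H5","H1","H5"]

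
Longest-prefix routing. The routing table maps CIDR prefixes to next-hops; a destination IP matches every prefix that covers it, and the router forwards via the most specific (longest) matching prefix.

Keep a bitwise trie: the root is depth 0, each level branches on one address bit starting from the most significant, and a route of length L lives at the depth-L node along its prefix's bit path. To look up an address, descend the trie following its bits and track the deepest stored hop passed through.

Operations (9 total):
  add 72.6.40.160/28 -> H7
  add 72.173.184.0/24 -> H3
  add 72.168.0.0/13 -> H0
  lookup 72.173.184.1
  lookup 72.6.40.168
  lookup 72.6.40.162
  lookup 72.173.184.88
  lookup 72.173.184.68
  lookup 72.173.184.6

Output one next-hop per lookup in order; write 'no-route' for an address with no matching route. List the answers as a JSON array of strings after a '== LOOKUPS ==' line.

Process each operation:
  add 72.6.40.160/28 -> H7 at depth 28
  add 72.173.184.0/24 -> H3 at depth 24
  add 72.168.0.0/13 -> H0 at depth 13
  Q 72.173.184.1: descend 010010001010110110111000 ; hops seen [H0,H3] ; pick H3
  Q 72.6.40.168: descend 0100100000000110001010001010 ; hops seen [H7] ; pick H7
  Q 72.6.40.162: descend 0100100000000110001010001010 ; hops seen [H7] ; pick H7
  Q 72.173.184.88: descend 010010001010110110111000 ; hops seen [H0,H3] ; pick H3
  Q 72.173.184.68: descend 010010001010110110111000 ; hops seen [H0,H3] ; pick H3
  Q 72.173.184.6: descend 010010001010110110111000 ; hops seen [H0,H3] ; pick H3

== LOOKUPS ==
["H3","H7","H7","H3","H3","H3"]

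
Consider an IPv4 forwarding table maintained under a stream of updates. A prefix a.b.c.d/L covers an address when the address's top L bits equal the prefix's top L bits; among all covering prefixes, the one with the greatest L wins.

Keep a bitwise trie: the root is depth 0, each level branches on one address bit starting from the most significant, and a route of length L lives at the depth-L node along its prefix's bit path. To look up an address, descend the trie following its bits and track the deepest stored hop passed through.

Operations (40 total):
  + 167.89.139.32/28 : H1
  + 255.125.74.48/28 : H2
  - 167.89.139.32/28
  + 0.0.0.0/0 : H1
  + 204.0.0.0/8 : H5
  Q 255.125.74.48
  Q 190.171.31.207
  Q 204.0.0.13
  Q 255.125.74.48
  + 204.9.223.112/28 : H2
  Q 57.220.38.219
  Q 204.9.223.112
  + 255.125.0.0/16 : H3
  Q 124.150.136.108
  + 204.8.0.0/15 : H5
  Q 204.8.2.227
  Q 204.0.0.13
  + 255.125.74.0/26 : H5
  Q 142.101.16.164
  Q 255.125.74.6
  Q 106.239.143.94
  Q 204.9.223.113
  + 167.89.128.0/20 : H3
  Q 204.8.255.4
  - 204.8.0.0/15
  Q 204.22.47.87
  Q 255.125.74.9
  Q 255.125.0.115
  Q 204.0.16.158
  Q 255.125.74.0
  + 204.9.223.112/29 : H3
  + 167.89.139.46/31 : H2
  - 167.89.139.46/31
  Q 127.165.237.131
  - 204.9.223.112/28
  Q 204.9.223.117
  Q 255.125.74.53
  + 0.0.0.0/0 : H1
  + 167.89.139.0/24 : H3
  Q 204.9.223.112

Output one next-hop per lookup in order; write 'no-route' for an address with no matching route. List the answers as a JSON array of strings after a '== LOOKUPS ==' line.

Apply in order:
  + 167.89.139.32/28 (H1) depth=28
  + 255.125.74.48/28 (H2) depth=28
  - 167.89.139.32/28 clear@28
  + 0.0.0.0/0 (H1) depth=0
  + 204.0.0.0/8 (H5) depth=8
  lookup 255.125.74.48: bits 1111111101111101010010100011 walk d0:H1→d1:-→d2:-→d3:-→d4:-→d5:-→d6:-→d7:-→d8:-→d9:-→d10:-→d11:-→d12:-→d13:-→d14:-→d15:-→d16:-→d17:-→d18:-→d19:-→d20:-→d21:-→d22:-→d23:-→d24:-→d25:-→d26:-→d27:-→d28:H2 -> H2
  lookup 190.171.31.207: bits 101 walk d0:H1→d1:-→d2:-→d3:- -> H1
  lookup 204.0.0.13: bits 11001100 walk d0:H1→d1:-→d2:-→d3:-→d4:-→d5:-→d6:-→d7:-→d8:H5 -> H5
  lookup 255.125.74.48: bits 1111111101111101010010100011 walk d0:H1→d1:-→d2:-→d3:-→d4:-→d5:-→d6:-→d7:-→d8:-→d9:-→d10:-→d11:-→d12:-→d13:-→d14:-→d15:-→d16:-→d17:-→d18:-→d19:-→d20:-→d21:-→d22:-→d23:-→d24:-→d25:-→d26:-→d27:-→d28:H2 -> H2
  + 204.9.223.112/28 (H2) depth=28
  lookup 57.220.38.219: bits ε walk d0:H1 -> H1
  lookup 204.9.223.112: bits 1100110000001001110111110111 walk d0:H1→d1:-→d2:-→d3:-→d4:-→d5:-→d6:-→d7:-→d8:H5→d9:-→d10:-→d11:-→d12:-→d13:-→d14:-→d15:-→d16:-→d17:-→d18:-→d19:-→d20:-→d21:-→d22:-→d23:-→d24:-→d25:-→d26:-→d27:-→d28:H2 -> H2
  + 255.125.0.0/16 (H3) depth=16
  lookup 124.150.136.108: bits ε walk d0:H1 -> H1
  + 204.8.0.0/15 (H5) depth=15
  lookup 204.8.2.227: bits 110011000000100 walk d0:H1→d1:-→d2:-→d3:-→d4:-→d5:-→d6:-→d7:-→d8:H5→d9:-→d10:-→d11:-→d12:-→d13:-→d14:-→d15:H5 -> H5
  lookup 204.0.0.13: bits 110011000000 walk d0:H1→d1:-→d2:-→d3:-→d4:-→d5:-→d6:-→d7:-→d8:H5→d9:-→d10:-→d11:-→d12:- -> H5
  + 255.125.74.0/26 (H5) depth=26
  lookup 142.101.16.164: bits 10 walk d0:H1→d1:-→d2:- -> H1
  lookup 255.125.74.6: bits 11111111011111010100101000 walk d0:H1→d1:-→d2:-→d3:-→d4:-→d5:-→d6:-→d7:-→d8:-→d9:-→d10:-→d11:-→d12:-→d13:-→d14:-→d15:-→d16:H3→d17:-→d18:-→d19:-→d20:-→d21:-→d22:-→d23:-→d24:-→d25:-→d26:H5 -> H5
  lookup 106.239.143.94: bits ε walk d0:H1 -> H1
  lookup 204.9.223.113: bits 1100110000001001110111110111 walk d0:H1→d1:-→d2:-→d3:-→d4:-→d5:-→d6:-→d7:-→d8:H5→d9:-→d10:-→d11:-→d12:-→d13:-→d14:-→d15:H5→d16:-→d17:-→d18:-→d19:-→d20:-→d21:-→d22:-→d23:-→d24:-→d25:-→d26:-→d27:-→d28:H2 -> H2
  + 167.89.128.0/20 (H3) depth=20
  lookup 204.8.255.4: bits 110011000000100 walk d0:H1→d1:-→d2:-→d3:-→d4:-→d5:-→d6:-→d7:-→d8:H5→d9:-→d10:-→d11:-→d12:-→d13:-→d14:-→d15:H5 -> H5
  - 204.8.0.0/15 clear@15
  lookup 204.22.47.87: bits 11001100000 walk d0:H1→d1:-→d2:-→d3:-→d4:-→d5:-→d6:-→d7:-→d8:H5→d9:-→d10:-→d11:- -> H5
  lookup 255.125.74.9: bits 11111111011111010100101000 walk d0:H1→d1:-→d2:-→d3:-→d4:-→d5:-→d6:-→d7:-→d8:-→d9:-→d10:-→d11:-→d12:-→d13:-→d14:-→d15:-→d16:H3→d17:-→d18:-→d19:-→d20:-→d21:-→d22:-→d23:-→d24:-→d25:-→d26:H5 -> H5
  lookup 255.125.0.115: bits 11111111011111010 walk d0:H1→d1:-→d2:-→d3:-→d4:-→d5:-→d6:-→d7:-→d8:-→d9:-→d10:-→d11:-→d12:-→d13:-→d14:-→d15:-→d16:H3→d17:- -> H3
  lookup 204.0.16.158: bits 110011000000 walk d0:H1→d1:-→d2:-→d3:-→d4:-→d5:-→d6:-→d7:-→d8:H5→d9:-→d10:-→d11:-→d12:- -> H5
  lookup 255.125.74.0: bits 11111111011111010100101000 walk d0:H1→d1:-→d2:-→d3:-→d4:-→d5:-→d6:-→d7:-→d8:-→d9:-→d10:-→d11:-→d12:-→d13:-→d14:-→d15:-→d16:H3→d17:-→d18:-→d19:-→d20:-→d21:-→d22:-→d23:-→d24:-→d25:-→d26:H5 -> H5
  + 204.9.223.112/29 (H3) depth=29
  + 167.89.139.46/31 (H2) depth=31
  - 167.89.139.46/31 clear@31
  lookup 127.165.237.131: bits ε walk d0:H1 -> H1
  - 204.9.223.112/28 clear@28
  lookup 204.9.223.117: bits 11001100000010011101111101110 walk d0:H1→d1:-→d2:-→d3:-→d4:-→d5:-→d6:-→d7:-→d8:H5→d9:-→d10:-→d11:-→d12:-→d13:-→d14:-→d15:-→d16:-→d17:-→d18:-→d19:-→d20:-→d21:-→d22:-→d23:-→d24:-→d25:-→d26:-→d27:-→d28:-→d29:H3 -> H3
  lookup 255.125.74.53: bits 1111111101111101010010100011 walk d0:H1→d1:-→d2:-→d3:-→d4:-→d5:-→d6:-→d7:-→d8:-→d9:-→d10:-→d11:-→d12:-→d13:-→d14:-→d15:-→d16:H3→d17:-→d18:-→d19:-→d20:-→d21:-→d22:-→d23:-→d24:-→d25:-→d26:H5→d27:-→d28:H2 -> H2
  + 0.0.0.0/0 (H1) depth=0
  + 167.89.139.0/24 (H3) depth=24
  lookup 204.9.223.112: bits 11001100000010011101111101110 walk d0:H1→d1:-→d2:-→d3:-→d4:-→d5:-→d6:-→d7:-→d8:H5→d9:-→d10:-→d11:-→d12:-→d13:-→d14:-→d15:-→d16:-→d17:-→d18:-→d19:-→d20:-→d21:-→d22:-→d23:-→d24:-→d25:-→d26:-→d27:-→d28:-→d29:H3 -> H3

== LOOKUPS ==
["H2","H1","H5","H2","H1","H2","H1","H5","H5","H1","H5","H1","H2","H5","H5","H5","H3","H5","H5","H1","H3","H2","H3"]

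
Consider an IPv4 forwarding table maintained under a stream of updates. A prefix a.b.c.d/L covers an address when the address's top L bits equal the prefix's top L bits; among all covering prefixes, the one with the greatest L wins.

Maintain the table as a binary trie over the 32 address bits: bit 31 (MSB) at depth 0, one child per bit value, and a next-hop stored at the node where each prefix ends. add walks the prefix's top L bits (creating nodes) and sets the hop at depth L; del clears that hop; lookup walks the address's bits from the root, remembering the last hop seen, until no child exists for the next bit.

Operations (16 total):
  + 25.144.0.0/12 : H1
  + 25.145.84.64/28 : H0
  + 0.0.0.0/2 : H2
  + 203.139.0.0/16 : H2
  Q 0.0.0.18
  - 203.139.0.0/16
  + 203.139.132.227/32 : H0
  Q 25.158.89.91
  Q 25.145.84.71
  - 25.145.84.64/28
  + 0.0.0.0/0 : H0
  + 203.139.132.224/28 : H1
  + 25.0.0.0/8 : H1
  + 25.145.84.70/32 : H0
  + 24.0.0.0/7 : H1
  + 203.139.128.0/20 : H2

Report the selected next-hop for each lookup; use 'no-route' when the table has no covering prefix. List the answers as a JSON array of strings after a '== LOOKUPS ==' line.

Apply in order:
  + 25.144.0.0/12 (H1) depth=12
  + 25.145.84.64/28 (H0) depth=28
  + 0.0.0.0/2 (H2) depth=2
  + 203.139.0.0/16 (H2) depth=16
  lookup 0.0.0.18: bits 000 walk d0:-→d1:-→d2:H2→d3:- -> H2
  - 203.139.0.0/16 clear@16
  + 203.139.132.227/32 (H0) depth=32
  lookup 25.158.89.91: bits 000110011001 walk d0:-→d1:-→d2:H2→d3:-→d4:-→d5:-→d6:-→d7:-→d8:-→d9:-→d10:-→d11:-→d12:H1 -> H1
  lookup 25.145.84.71: bits 0001100110010001010101000100 walk d0:-→d1:-→d2:H2→d3:-→d4:-→d5:-→d6:-→d7:-→d8:-→d9:-→d10:-→d11:-→d12:H1→d13:-→d14:-→d15:-→d16:-→d17:-→d18:-→d19:-→d20:-→d21:-→d22:-→d23:-→d24:-→d25:-→d26:-→d27:-→d28:H0 -> H0
  - 25.145.84.64/28 clear@28
  + 0.0.0.0/0 (H0) depth=0
  + 203.139.132.224/28 (H1) depth=28
  + 25.0.0.0/8 (H1) depth=8
  + 25.145.84.70/32 (H0) depth=32
  + 24.0.0.0/7 (H1) depth=7
  + 203.139.128.0/20 (H2) depth=20

== LOOKUPS ==
["H2","H1","H0"]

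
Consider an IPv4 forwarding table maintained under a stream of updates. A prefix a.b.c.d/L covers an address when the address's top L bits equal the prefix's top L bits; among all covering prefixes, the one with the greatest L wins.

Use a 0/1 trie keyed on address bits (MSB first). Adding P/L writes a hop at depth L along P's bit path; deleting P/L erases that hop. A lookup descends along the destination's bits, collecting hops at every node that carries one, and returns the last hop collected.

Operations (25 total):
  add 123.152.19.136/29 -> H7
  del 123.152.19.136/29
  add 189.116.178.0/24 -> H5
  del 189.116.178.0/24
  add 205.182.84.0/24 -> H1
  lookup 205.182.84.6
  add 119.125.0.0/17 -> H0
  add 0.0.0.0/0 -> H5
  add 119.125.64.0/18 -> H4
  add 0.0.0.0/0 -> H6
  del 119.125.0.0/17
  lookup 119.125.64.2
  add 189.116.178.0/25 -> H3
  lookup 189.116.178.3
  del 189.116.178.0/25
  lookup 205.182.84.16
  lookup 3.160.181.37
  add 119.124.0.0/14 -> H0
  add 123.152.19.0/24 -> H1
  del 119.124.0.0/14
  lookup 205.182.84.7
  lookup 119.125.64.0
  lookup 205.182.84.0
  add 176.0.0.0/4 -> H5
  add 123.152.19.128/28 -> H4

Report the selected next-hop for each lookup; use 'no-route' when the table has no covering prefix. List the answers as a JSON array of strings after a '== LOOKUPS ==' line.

Trace:
  add 123.152.19.136/29 -> H7 at depth 29
  - 123.152.19.136/29 clear@29
  add 189.116.178.0/24 -> H5 at depth 24
  - 189.116.178.0/24 clear@24
  add 205.182.84.0/24 -> H1 at depth 24
  lookup 205.182.84.6: bits 110011011011011001010100 walk d0:-→d1:-→d2:-→d3:-→d4:-→d5:-→d6:-→d7:-→d8:-→d9:-→d10:-→d11:-→d12:-→d13:-→d14:-→d15:-→d16:-→d17:-→d18:-→d19:-→d20:-→d21:-→d22:-→d23:-→d24:H1 -> H1
  add 119.125.0.0/17 -> H0 at depth 17
  add 0.0.0.0/0 -> H5 at depth 0
  add 119.125.64.0/18 -> H4 at depth 18
  add 0.0.0.0/0 -> H6 at depth 0
  - 119.125.0.0/17 clear@17
  lookup 119.125.64.2: bits 011101110111110101 walk d0:H6→d1:-→d2:-→d3:-→d4:-→d5:-→d6:-→d7:-→d8:-→d9:-→d10:-→d11:-→d12:-→d13:-→d14:-→d15:-→d16:-→d17:-→d18:H4 -> H4
  add 189.116.178.0/25 -> H3 at depth 25
  lookup 189.116.178.3: bits 1011110101110100101100100 walk d0:H6→d1:-→d2:-→d3:-→d4:-→d5:-→d6:-→d7:-→d8:-→d9:-→d10:-→d11:-→d12:-→d13:-→d14:-→d15:-→d16:-→d17:-→d18:-→d19:-→d20:-→d21:-→d22:-→d23:-→d24:-→d25:H3 -> H3
  - 189.116.178.0/25 clear@25
  lookup 205.182.84.16: bits 110011011011011001010100 walk d0:H6→d1:-→d2:-→d3:-→d4:-→d5:-→d6:-→d7:-→d8:-→d9:-→d10:-→d11:-→d12:-→d13:-→d14:-→d15:-→d16:-→d17:-→d18:-→d19:-→d20:-→d21:-→d22:-→d23:-→d24:H1 -> H1
  lookup 3.160.181.37: bits 0 walk d0:H6→d1:- -> H6
  add 119.124.0.0/14 -> H0 at depth 14
  add 123.152.19.0/24 -> H1 at depth 24
  - 119.124.0.0/14 clear@14
  lookup 205.182.84.7: bits 110011011011011001010100 walk d0:H6→d1:-→d2:-→d3:-→d4:-→d5:-→d6:-→d7:-→d8:-→d9:-→d10:-→d11:-→d12:-→d13:-→d14:-→d15:-→d16:-→d17:-→d18:-→d19:-→d20:-→d21:-→d22:-→d23:-→d24:H1 -> H1
  lookup 119.125.64.0: bits 011101110111110101 walk d0:H6→d1:-→d2:-→d3:-→d4:-→d5:-→d6:-→d7:-→d8:-→d9:-→d10:-→d11:-→d12:-→d13:-→d14:-→d15:-→d16:-→d17:-→d18:H4 -> H4
  lookup 205.182.84.0: bits 110011011011011001010100 walk d0:H6→d1:-→d2:-→d3:-→d4:-→d5:-→d6:-→d7:-→d8:-→d9:-→d10:-→d11:-→d12:-→d13:-→d14:-→d15:-→d16:-→d17:-→d18:-→d19:-→d20:-→d21:-→d22:-→d23:-→d24:H1 -> H1
  add 176.0.0.0/4 -> H5 at depth 4
  add 123.152.19.128/28 -> H4 at depth 28

== LOOKUPS ==
["H1","H4","H3","H1","H6","H1","H4","H1"]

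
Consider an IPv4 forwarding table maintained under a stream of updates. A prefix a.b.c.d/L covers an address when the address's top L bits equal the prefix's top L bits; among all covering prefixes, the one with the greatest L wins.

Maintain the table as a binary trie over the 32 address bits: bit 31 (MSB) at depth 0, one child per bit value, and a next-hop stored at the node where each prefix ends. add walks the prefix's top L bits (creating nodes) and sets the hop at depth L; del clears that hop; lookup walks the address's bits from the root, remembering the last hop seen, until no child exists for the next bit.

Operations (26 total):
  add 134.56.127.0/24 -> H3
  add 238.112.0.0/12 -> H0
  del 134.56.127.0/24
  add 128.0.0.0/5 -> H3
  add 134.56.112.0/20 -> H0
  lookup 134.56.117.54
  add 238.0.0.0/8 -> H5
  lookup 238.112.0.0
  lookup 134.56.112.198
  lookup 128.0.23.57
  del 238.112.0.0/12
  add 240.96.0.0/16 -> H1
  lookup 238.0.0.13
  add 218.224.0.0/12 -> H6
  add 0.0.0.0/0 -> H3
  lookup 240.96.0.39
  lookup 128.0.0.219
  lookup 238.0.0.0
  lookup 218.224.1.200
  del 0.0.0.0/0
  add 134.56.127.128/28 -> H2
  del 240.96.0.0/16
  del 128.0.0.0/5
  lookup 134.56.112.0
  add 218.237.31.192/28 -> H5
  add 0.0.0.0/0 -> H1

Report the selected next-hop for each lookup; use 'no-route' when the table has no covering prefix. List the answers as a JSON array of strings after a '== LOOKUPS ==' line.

Apply in order:
  add 134.56.127.0/24 -> H3 at depth 24
  add 238.112.0.0/12 -> H0 at depth 12
  del 134.56.127.0/24 (clear depth 24)
  add 128.0.0.0/5 -> H3 at depth 5
  add 134.56.112.0/20 -> H0 at depth 20
  Q 134.56.117.54: descend 10000110001110000111 ; hops seen [H3,H0] ; pick H0
  add 238.0.0.0/8 -> H5 at depth 8
  Q 238.112.0.0: descend 111011100111 ; hops seen [H5,H0] ; pick H0
  Q 134.56.112.198: descend 10000110001110000111 ; hops seen [H3,H0] ; pick H0
  Q 128.0.23.57: descend 10000 ; hops seen [H3] ; pick H3
  del 238.112.0.0/12 (clear depth 12)
  add 240.96.0.0/16 -> H1 at depth 16
  Q 238.0.0.13: descend 111011100 ; hops seen [H5] ; pick H5
  add 218.224.0.0/12 -> H6 at depth 12
  add 0.0.0.0/0 -> H3 at depth 0
  Q 240.96.0.39: descend 1111000001100000 ; hops seen [H3,H1] ; pick H1
  Q 128.0.0.219: descend 10000 ; hops seen [H3,H3] ; pick H3
  Q 238.0.0.0: descend 111011100 ; hops seen [H3,H5] ; pick H5
  Q 218.224.1.200: descend 110110101110 ; hops seen [H3,H6] ; pick H6
  del 0.0.0.0/0 (clear depth 0)
  add 134.56.127.128/28 -> H2 at depth 28
  del 240.96.0.0/16 (clear depth 16)
  del 128.0.0.0/5 (clear depth 5)
  Q 134.56.112.0: descend 10000110001110000111 ; hops seen [H0] ; pick H0
  add 218.237.31.192/28 -> H5 at depth 28
  add 0.0.0.0/0 -> H1 at depth 0

== LOOKUPS ==
["H0","H0","H0","H3","H5","H1","H3","H5","H6","H0"]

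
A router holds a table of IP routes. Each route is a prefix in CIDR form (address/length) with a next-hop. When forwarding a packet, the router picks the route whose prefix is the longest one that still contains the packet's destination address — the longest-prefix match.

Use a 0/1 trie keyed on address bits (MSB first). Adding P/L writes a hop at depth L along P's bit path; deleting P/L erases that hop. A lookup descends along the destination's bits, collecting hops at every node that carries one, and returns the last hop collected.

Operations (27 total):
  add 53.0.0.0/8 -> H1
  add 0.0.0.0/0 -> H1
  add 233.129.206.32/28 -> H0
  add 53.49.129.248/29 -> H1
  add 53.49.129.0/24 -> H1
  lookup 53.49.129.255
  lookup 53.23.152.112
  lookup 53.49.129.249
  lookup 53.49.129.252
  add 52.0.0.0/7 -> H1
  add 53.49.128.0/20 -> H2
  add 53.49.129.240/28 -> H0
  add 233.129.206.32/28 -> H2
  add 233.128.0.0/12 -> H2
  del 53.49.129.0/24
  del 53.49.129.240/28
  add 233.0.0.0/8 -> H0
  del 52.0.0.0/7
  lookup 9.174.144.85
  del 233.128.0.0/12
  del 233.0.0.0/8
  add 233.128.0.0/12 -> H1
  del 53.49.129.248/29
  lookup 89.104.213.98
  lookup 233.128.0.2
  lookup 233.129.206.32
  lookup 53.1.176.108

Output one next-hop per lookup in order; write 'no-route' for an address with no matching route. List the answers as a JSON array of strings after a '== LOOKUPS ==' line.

Apply in order:
  + 53.0.0.0/8 (H1) depth=8
  + 0.0.0.0/0 (H1) depth=0
  + 233.129.206.32/28 (H0) depth=28
  + 53.49.129.248/29 (H1) depth=29
  + 53.49.129.0/24 (H1) depth=24
  Q 53.49.129.255: descend 00110101001100011000000111111 ; hops seen [H1,H1,H1,H1] ; pick H1
  Q 53.23.152.112: descend 0011010100 ; hops seen [H1,H1] ; pick H1
  Q 53.49.129.249: descend 00110101001100011000000111111 ; hops seen [H1,H1,H1,H1] ; pick H1
  Q 53.49.129.252: descend 00110101001100011000000111111 ; hops seen [H1,H1,H1,H1] ; pick H1
  + 52.0.0.0/7 (H1) depth=7
  + 53.49.128.0/20 (H2) depth=20
  + 53.49.129.240/28 (H0) depth=28
  + 233.129.206.32/28 (H2) depth=28
  + 233.128.0.0/12 (H2) depth=12
  - 53.49.129.0/24 clear@24
  - 53.49.129.240/28 clear@28
  + 233.0.0.0/8 (H0) depth=8
  - 52.0.0.0/7 clear@7
  Q 9.174.144.85: descend 00 ; hops seen [H1] ; pick H1
  - 233.128.0.0/12 clear@12
  - 233.0.0.0/8 clear@8
  + 233.128.0.0/12 (H1) depth=12
  - 53.49.129.248/29 clear@29
  Q 89.104.213.98: descend 0 ; hops seen [H1] ; pick H1
  Q 233.128.0.2: descend 111010011000000 ; hops seen [H1,H1] ; pick H1
  Q 233.129.206.32: descend 1110100110000001110011100010 ; hops seen [H1,H1,H2] ; pick H2
  Q 53.1.176.108: descend 0011010100 ; hops seen [H1,H1] ; pick H1

== LOOKUPS ==
["H1","H1","H1","H1","H1","H1","H1","H2","H1"]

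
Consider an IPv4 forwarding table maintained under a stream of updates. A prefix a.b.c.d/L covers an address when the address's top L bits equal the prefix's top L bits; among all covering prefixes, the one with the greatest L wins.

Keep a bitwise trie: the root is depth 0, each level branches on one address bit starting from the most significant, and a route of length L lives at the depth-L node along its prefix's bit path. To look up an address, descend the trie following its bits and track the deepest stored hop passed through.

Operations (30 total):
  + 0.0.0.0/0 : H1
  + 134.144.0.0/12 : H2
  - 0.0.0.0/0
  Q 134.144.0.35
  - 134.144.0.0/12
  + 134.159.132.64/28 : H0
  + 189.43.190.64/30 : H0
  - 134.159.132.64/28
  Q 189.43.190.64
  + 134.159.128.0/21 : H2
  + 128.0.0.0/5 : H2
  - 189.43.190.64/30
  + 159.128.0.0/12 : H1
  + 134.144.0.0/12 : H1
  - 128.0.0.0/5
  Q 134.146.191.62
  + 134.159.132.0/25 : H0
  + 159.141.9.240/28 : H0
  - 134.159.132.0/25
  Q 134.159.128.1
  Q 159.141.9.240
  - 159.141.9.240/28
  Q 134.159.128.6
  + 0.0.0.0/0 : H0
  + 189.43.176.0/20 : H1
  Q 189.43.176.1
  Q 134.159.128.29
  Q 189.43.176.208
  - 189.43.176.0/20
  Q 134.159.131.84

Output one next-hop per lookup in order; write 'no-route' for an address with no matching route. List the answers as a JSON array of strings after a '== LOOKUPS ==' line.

Trace:
  + 0.0.0.0/0 (H1) depth=0
  + 134.144.0.0/12 (H2) depth=12
  - 0.0.0.0/0 clear@0
  ? 134.144.0.35  path d0:-→d1:-→d2:-→d3:-→d4:-→d5:-→d6:-→d7:-→d8:-→d9:-→d10:-→d11:-→d12:H2  best=H2
  - 134.144.0.0/12 clear@12
  + 134.159.132.64/28 (H0) depth=28
  + 189.43.190.64/30 (H0) depth=30
  - 134.159.132.64/28 clear@28
  ? 189.43.190.64  path d0:-→d1:-→d2:-→d3:-→d4:-→d5:-→d6:-→d7:-→d8:-→d9:-→d10:-→d11:-→d12:-→d13:-→d14:-→d15:-→d16:-→d17:-→d18:-→d19:-→d20:-→d21:-→d22:-→d23:-→d24:-→d25:-→d26:-→d27:-→d28:-→d29:-→d30:H0  best=H0
  + 134.159.128.0/21 (H2) depth=21
  + 128.0.0.0/5 (H2) depth=5
  - 189.43.190.64/30 clear@30
  + 159.128.0.0/12 (H1) depth=12
  + 134.144.0.0/12 (H1) depth=12
  - 128.0.0.0/5 clear@5
  ? 134.146.191.62  path d0:-→d1:-→d2:-→d3:-→d4:-→d5:-→d6:-→d7:-→d8:-→d9:-→d10:-→d11:-→d12:H1  best=H1
  + 134.159.132.0/25 (H0) depth=25
  + 159.141.9.240/28 (H0) depth=28
  - 134.159.132.0/25 clear@25
  ? 134.159.128.1  path d0:-→d1:-→d2:-→d3:-→d4:-→d5:-→d6:-→d7:-→d8:-→d9:-→d10:-→d11:-→d12:H1→d13:-→d14:-→d15:-→d16:-→d17:-→d18:-→d19:-→d20:-→d21:H2  best=H2
  ? 159.141.9.240  path d0:-→d1:-→d2:-→d3:-→d4:-→d5:-→d6:-→d7:-→d8:-→d9:-→d10:-→d11:-→d12:H1→d13:-→d14:-→d15:-→d16:-→d17:-→d18:-→d19:-→d20:-→d21:-→d22:-→d23:-→d24:-→d25:-→d26:-→d27:-→d28:H0  best=H0
  - 159.141.9.240/28 clear@28
  ? 134.159.128.6  path d0:-→d1:-→d2:-→d3:-→d4:-→d5:-→d6:-→d7:-→d8:-→d9:-→d10:-→d11:-→d12:H1→d13:-→d14:-→d15:-→d16:-→d17:-→d18:-→d19:-→d20:-→d21:H2  best=H2
  + 0.0.0.0/0 (H0) depth=0
  + 189.43.176.0/20 (H1) depth=20
  ? 189.43.176.1  path d0:H0→d1:-→d2:-→d3:-→d4:-→d5:-→d6:-→d7:-→d8:-→d9:-→d10:-→d11:-→d12:-→d13:-→d14:-→d15:-→d16:-→d17:-→d18:-→d19:-→d20:H1  best=H1
  ? 134.159.128.29  path d0:H0→d1:-→d2:-→d3:-→d4:-→d5:-→d6:-→d7:-→d8:-→d9:-→d10:-→d11:-→d12:H1→d13:-→d14:-→d15:-→d16:-→d17:-→d18:-→d19:-→d20:-→d21:H2  best=H2
  ? 189.43.176.208  path d0:H0→d1:-→d2:-→d3:-→d4:-→d5:-→d6:-→d7:-→d8:-→d9:-→d10:-→d11:-→d12:-→d13:-→d14:-→d15:-→d16:-→d17:-→d18:-→d19:-→d20:H1  best=H1
  - 189.43.176.0/20 clear@20
  ? 134.159.131.84  path d0:H0→d1:-→d2:-→d3:-→d4:-→d5:-→d6:-→d7:-→d8:-→d9:-→d10:-→d11:-→d12:H1→d13:-→d14:-→d15:-→d16:-→d17:-→d18:-→d19:-→d20:-→d21:H2  best=H2

== LOOKUPS ==
["H2","H0","H1","H2","H0","H2","H1","H2","H1","H2"]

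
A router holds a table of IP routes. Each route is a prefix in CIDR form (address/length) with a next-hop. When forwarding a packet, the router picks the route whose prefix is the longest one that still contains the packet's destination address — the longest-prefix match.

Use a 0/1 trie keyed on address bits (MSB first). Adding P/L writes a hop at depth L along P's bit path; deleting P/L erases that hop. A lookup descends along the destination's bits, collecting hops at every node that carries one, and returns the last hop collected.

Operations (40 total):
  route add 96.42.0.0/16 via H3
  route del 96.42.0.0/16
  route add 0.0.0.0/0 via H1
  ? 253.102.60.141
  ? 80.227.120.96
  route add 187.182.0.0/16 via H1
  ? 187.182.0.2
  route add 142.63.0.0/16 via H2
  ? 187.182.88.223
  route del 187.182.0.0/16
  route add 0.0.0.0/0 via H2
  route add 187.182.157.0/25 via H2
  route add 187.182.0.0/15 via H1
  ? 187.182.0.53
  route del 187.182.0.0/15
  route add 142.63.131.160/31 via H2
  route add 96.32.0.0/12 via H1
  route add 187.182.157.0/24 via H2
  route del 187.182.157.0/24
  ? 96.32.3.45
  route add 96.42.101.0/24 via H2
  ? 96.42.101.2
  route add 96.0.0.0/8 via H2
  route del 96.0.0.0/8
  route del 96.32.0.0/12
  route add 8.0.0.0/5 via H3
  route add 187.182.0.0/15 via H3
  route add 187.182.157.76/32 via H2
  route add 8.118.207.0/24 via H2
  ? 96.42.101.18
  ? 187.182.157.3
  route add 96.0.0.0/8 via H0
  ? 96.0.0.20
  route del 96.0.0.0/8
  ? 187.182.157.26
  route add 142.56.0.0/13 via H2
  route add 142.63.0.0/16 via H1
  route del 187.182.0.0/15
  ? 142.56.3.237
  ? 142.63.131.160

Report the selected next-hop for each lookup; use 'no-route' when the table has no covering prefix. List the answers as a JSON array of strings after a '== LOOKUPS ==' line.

Trace:
  + 96.42.0.0/16 (H3) depth=16
  - 96.42.0.0/16 clear@16
  + 0.0.0.0/0 (H1) depth=0
  lookup 253.102.60.141: bits ε walk d0:H1 -> H1
  lookup 80.227.120.96: bits 01 walk d0:H1→d1:-→d2:- -> H1
  + 187.182.0.0/16 (H1) depth=16
  lookup 187.182.0.2: bits 1011101110110110 walk d0:H1→d1:-→d2:-→d3:-→d4:-→d5:-→d6:-→d7:-→d8:-→d9:-→d10:-→d11:-→d12:-→d13:-→d14:-→d15:-→d16:H1 -> H1
  + 142.63.0.0/16 (H2) depth=16
  lookup 187.182.88.223: bits 1011101110110110 walk d0:H1→d1:-→d2:-→d3:-→d4:-→d5:-→d6:-→d7:-→d8:-→d9:-→d10:-→d11:-→d12:-→d13:-→d14:-→d15:-→d16:H1 -> H1
  - 187.182.0.0/16 clear@16
  + 0.0.0.0/0 (H2) depth=0
  + 187.182.157.0/25 (H2) depth=25
  + 187.182.0.0/15 (H1) depth=15
  lookup 187.182.0.53: bits 1011101110110110 walk d0:H2→d1:-→d2:-→d3:-→d4:-→d5:-→d6:-→d7:-→d8:-→d9:-→d10:-→d11:-→d12:-→d13:-→d14:-→d15:H1→d16:- -> H1
  - 187.182.0.0/15 clear@15
  + 142.63.131.160/31 (H2) depth=31
  + 96.32.0.0/12 (H1) depth=12
  + 187.182.157.0/24 (H2) depth=24
  - 187.182.157.0/24 clear@24
  lookup 96.32.3.45: bits 011000000010 walk d0:H2→d1:-→d2:-→d3:-→d4:-→d5:-→d6:-→d7:-→d8:-→d9:-→d10:-→d11:-→d12:H1 -> H1
  + 96.42.101.0/24 (H2) depth=24
  lookup 96.42.101.2: bits 011000000010101001100101 walk d0:H2→d1:-→d2:-→d3:-→d4:-→d5:-→d6:-→d7:-→d8:-→d9:-→d10:-→d11:-→d12:H1→d13:-→d14:-→d15:-→d16:-→d17:-→d18:-→d19:-→d20:-→d21:-→d22:-→d23:-→d24:H2 -> H2
  + 96.0.0.0/8 (H2) depth=8
  - 96.0.0.0/8 clear@8
  - 96.32.0.0/12 clear@12
  + 8.0.0.0/5 (H3) depth=5
  + 187.182.0.0/15 (H3) depth=15
  + 187.182.157.76/32 (H2) depth=32
  + 8.118.207.0/24 (H2) depth=24
  lookup 96.42.101.18: bits 011000000010101001100101 walk d0:H2→d1:-→d2:-→d3:-→d4:-→d5:-→d6:-→d7:-→d8:-→d9:-→d10:-→d11:-→d12:-→d13:-→d14:-→d15:-→d16:-→d17:-→d18:-→d19:-→d20:-→d21:-→d22:-→d23:-→d24:H2 -> H2
  lookup 187.182.157.3: bits 1011101110110110100111010 walk d0:H2→d1:-→d2:-→d3:-→d4:-→d5:-→d6:-→d7:-→d8:-→d9:-→d10:-→d11:-→d12:-→d13:-→d14:-→d15:H3→d16:-→d17:-→d18:-→d19:-→d20:-→d21:-→d22:-→d23:-→d24:-→d25:H2 -> H2
  + 96.0.0.0/8 (H0) depth=8
  lookup 96.0.0.20: bits 0110000000 walk d0:H2→d1:-→d2:-→d3:-→d4:-→d5:-→d6:-→d7:-→d8:H0→d9:-→d10:- -> H0
  - 96.0.0.0/8 clear@8
  lookup 187.182.157.26: bits 1011101110110110100111010 walk d0:H2→d1:-→d2:-→d3:-→d4:-→d5:-→d6:-→d7:-→d8:-→d9:-→d10:-→d11:-→d12:-→d13:-→d14:-→d15:H3→d16:-→d17:-→d18:-→d19:-→d20:-→d21:-→d22:-→d23:-→d24:-→d25:H2 -> H2
  + 142.56.0.0/13 (H2) depth=13
  + 142.63.0.0/16 (H1) depth=16
  - 187.182.0.0/15 clear@15
  lookup 142.56.3.237: bits 1000111000111 walk d0:H2→d1:-→d2:-→d3:-→d4:-→d5:-→d6:-→d7:-→d8:-→d9:-→d10:-→d11:-→d12:-→d13:H2 -> H2
  lookup 142.63.131.160: bits 1000111000111111100000111010000 walk d0:H2→d1:-→d2:-→d3:-→d4:-→d5:-→d6:-→d7:-→d8:-→d9:-→d10:-→d11:-→d12:-→d13:H2→d14:-→d15:-→d16:H1→d17:-→d18:-→d19:-→d20:-→d21:-→d22:-→d23:-→d24:-→d25:-→d26:-→d27:-→d28:-→d29:-→d30:-→d31:H2 -> H2

== LOOKUPS ==
["H1","H1","H1","H1","H1","H1","H2","H2","H2","H0","H2","H2","H2"]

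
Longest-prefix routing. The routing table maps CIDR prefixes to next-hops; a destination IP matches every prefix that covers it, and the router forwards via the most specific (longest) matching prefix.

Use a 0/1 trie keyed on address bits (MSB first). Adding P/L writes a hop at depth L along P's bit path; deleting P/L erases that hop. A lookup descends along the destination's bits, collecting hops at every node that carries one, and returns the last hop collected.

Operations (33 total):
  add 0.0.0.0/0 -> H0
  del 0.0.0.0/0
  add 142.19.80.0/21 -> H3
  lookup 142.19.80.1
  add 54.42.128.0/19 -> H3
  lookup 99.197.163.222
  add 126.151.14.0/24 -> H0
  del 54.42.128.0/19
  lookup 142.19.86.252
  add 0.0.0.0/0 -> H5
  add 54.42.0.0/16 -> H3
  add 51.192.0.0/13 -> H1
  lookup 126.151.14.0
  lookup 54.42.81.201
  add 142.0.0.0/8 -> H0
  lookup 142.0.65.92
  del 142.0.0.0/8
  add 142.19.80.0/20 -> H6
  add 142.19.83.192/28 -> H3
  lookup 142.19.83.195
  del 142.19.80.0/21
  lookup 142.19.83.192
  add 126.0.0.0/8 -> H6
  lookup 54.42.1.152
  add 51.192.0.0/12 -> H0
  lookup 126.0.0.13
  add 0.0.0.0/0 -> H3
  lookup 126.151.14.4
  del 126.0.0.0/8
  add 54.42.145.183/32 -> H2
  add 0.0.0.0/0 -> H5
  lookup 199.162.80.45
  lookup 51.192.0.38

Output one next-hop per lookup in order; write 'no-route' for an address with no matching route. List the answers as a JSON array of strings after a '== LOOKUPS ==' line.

Process each operation:
  + 0.0.0.0/0 (H0) depth=0
  del 0.0.0.0/0 (clear depth 0)
  + 142.19.80.0/21 (H3) depth=21
  ? 142.19.80.1  path d0:-→d1:-→d2:-→d3:-→d4:-→d5:-→d6:-→d7:-→d8:-→d9:-→d10:-→d11:-→d12:-→d13:-→d14:-→d15:-→d16:-→d17:-→d18:-→d19:-→d20:-→d21:H3  best=H3
  + 54.42.128.0/19 (H3) depth=19
  ? 99.197.163.222  path d0:-→d1:-  best=no-route
  + 126.151.14.0/24 (H0) depth=24
  del 54.42.128.0/19 (clear depth 19)
  ? 142.19.86.252  path d0:-→d1:-→d2:-→d3:-→d4:-→d5:-→d6:-→d7:-→d8:-→d9:-→d10:-→d11:-→d12:-→d13:-→d14:-→d15:-→d16:-→d17:-→d18:-→d19:-→d20:-→d21:H3  best=H3
  + 0.0.0.0/0 (H5) depth=0
  + 54.42.0.0/16 (H3) depth=16
  + 51.192.0.0/13 (H1) depth=13
  ? 126.151.14.0  path d0:H5→d1:-→d2:-→d3:-→d4:-→d5:-→d6:-→d7:-→d8:-→d9:-→d10:-→d11:-→d12:-→d13:-→d14:-→d15:-→d16:-→d17:-→d18:-→d19:-→d20:-→d21:-→d22:-→d23:-→d24:H0  best=H0
  ? 54.42.81.201  path d0:H5→d1:-→d2:-→d3:-→d4:-→d5:-→d6:-→d7:-→d8:-→d9:-→d10:-→d11:-→d12:-→d13:-→d14:-→d15:-→d16:H3  best=H3
  + 142.0.0.0/8 (H0) depth=8
  ? 142.0.65.92  path d0:H5→d1:-→d2:-→d3:-→d4:-→d5:-→d6:-→d7:-→d8:H0→d9:-→d10:-→d11:-  best=H0
  del 142.0.0.0/8 (clear depth 8)
  + 142.19.80.0/20 (H6) depth=20
  + 142.19.83.192/28 (H3) depth=28
  ? 142.19.83.195  path d0:H5→d1:-→d2:-→d3:-→d4:-→d5:-→d6:-→d7:-→d8:-→d9:-→d10:-→d11:-→d12:-→d13:-→d14:-→d15:-→d16:-→d17:-→d18:-→d19:-→d20:H6→d21:H3→d22:-→d23:-→d24:-→d25:-→d26:-→d27:-→d28:H3  best=H3
  del 142.19.80.0/21 (clear depth 21)
  ? 142.19.83.192  path d0:H5→d1:-→d2:-→d3:-→d4:-→d5:-→d6:-→d7:-→d8:-→d9:-→d10:-→d11:-→d12:-→d13:-→d14:-→d15:-→d16:-→d17:-→d18:-→d19:-→d20:H6→d21:-→d22:-→d23:-→d24:-→d25:-→d26:-→d27:-→d28:H3  best=H3
  + 126.0.0.0/8 (H6) depth=8
  ? 54.42.1.152  path d0:H5→d1:-→d2:-→d3:-→d4:-→d5:-→d6:-→d7:-→d8:-→d9:-→d10:-→d11:-→d12:-→d13:-→d14:-→d15:-→d16:H3  best=H3
  + 51.192.0.0/12 (H0) depth=12
  ? 126.0.0.13  path d0:H5→d1:-→d2:-→d3:-→d4:-→d5:-→d6:-→d7:-→d8:H6  best=H6
  + 0.0.0.0/0 (H3) depth=0
  ? 126.151.14.4  path d0:H3→d1:-→d2:-→d3:-→d4:-→d5:-→d6:-→d7:-→d8:H6→d9:-→d10:-→d11:-→d12:-→d13:-→d14:-→d15:-→d16:-→d17:-→d18:-→d19:-→d20:-→d21:-→d22:-→d23:-→d24:H0  best=H0
  del 126.0.0.0/8 (clear depth 8)
  + 54.42.145.183/32 (H2) depth=32
  + 0.0.0.0/0 (H5) depth=0
  ? 199.162.80.45  path d0:H5→d1:-  best=H5
  ? 51.192.0.38  path d0:H5→d1:-→d2:-→d3:-→d4:-→d5:-→d6:-→d7:-→d8:-→d9:-→d10:-→d11:-→d12:H0→d13:H1  best=H1

== LOOKUPS ==
["H3","no-route","H3","H0","H3","H0","H3","H3","H3","H6","H0","H5","H1"]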